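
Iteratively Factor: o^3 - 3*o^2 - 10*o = (o + 2)*(o^2 - 5*o) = o*(o + 2)*(o - 5)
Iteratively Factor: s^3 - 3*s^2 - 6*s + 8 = (s - 4)*(s^2 + s - 2) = (s - 4)*(s + 2)*(s - 1)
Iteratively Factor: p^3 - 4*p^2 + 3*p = (p - 1)*(p^2 - 3*p) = p*(p - 1)*(p - 3)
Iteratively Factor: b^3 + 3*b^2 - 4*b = (b - 1)*(b^2 + 4*b) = b*(b - 1)*(b + 4)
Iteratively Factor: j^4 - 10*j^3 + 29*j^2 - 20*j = (j)*(j^3 - 10*j^2 + 29*j - 20) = j*(j - 5)*(j^2 - 5*j + 4) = j*(j - 5)*(j - 1)*(j - 4)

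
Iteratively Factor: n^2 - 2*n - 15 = (n - 5)*(n + 3)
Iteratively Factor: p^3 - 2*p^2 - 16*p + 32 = (p - 2)*(p^2 - 16) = (p - 4)*(p - 2)*(p + 4)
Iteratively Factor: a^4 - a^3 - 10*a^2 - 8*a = (a + 1)*(a^3 - 2*a^2 - 8*a) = (a + 1)*(a + 2)*(a^2 - 4*a) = a*(a + 1)*(a + 2)*(a - 4)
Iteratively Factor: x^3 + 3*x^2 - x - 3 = (x + 3)*(x^2 - 1) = (x - 1)*(x + 3)*(x + 1)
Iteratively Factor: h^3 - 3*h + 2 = (h + 2)*(h^2 - 2*h + 1) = (h - 1)*(h + 2)*(h - 1)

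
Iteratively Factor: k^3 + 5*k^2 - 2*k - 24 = (k + 4)*(k^2 + k - 6) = (k + 3)*(k + 4)*(k - 2)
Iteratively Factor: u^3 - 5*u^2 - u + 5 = (u + 1)*(u^2 - 6*u + 5) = (u - 5)*(u + 1)*(u - 1)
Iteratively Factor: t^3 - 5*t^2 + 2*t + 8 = (t - 2)*(t^2 - 3*t - 4) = (t - 4)*(t - 2)*(t + 1)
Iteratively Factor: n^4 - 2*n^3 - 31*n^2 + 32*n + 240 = (n + 4)*(n^3 - 6*n^2 - 7*n + 60) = (n + 3)*(n + 4)*(n^2 - 9*n + 20) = (n - 4)*(n + 3)*(n + 4)*(n - 5)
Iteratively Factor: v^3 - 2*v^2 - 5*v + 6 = (v - 1)*(v^2 - v - 6) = (v - 1)*(v + 2)*(v - 3)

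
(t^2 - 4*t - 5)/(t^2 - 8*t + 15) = (t + 1)/(t - 3)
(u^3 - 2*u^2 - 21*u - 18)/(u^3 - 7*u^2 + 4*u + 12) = (u + 3)/(u - 2)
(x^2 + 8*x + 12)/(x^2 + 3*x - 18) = (x + 2)/(x - 3)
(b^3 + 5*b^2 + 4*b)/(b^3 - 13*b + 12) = b*(b + 1)/(b^2 - 4*b + 3)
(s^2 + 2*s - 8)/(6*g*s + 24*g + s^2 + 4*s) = (s - 2)/(6*g + s)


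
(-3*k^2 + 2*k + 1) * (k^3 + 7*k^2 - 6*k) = -3*k^5 - 19*k^4 + 33*k^3 - 5*k^2 - 6*k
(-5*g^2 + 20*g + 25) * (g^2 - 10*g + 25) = -5*g^4 + 70*g^3 - 300*g^2 + 250*g + 625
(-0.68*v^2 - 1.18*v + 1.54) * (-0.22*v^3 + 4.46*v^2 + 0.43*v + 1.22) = 0.1496*v^5 - 2.7732*v^4 - 5.894*v^3 + 5.5314*v^2 - 0.7774*v + 1.8788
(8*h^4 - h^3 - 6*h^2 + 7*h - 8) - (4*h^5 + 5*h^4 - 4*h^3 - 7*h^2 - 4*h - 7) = -4*h^5 + 3*h^4 + 3*h^3 + h^2 + 11*h - 1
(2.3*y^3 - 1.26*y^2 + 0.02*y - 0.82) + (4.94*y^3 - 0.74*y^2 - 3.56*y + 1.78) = 7.24*y^3 - 2.0*y^2 - 3.54*y + 0.96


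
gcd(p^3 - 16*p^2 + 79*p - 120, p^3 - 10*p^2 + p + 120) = p^2 - 13*p + 40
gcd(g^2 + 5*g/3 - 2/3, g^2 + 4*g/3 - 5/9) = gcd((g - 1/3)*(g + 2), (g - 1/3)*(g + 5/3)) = g - 1/3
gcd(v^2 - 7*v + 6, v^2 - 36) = v - 6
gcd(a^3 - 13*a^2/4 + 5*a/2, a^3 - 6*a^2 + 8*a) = a^2 - 2*a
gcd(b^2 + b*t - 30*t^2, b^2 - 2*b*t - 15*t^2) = -b + 5*t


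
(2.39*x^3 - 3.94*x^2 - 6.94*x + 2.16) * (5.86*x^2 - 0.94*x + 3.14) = 14.0054*x^5 - 25.335*x^4 - 29.4602*x^3 + 6.8096*x^2 - 23.822*x + 6.7824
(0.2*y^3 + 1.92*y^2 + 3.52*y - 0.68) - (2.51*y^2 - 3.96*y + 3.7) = 0.2*y^3 - 0.59*y^2 + 7.48*y - 4.38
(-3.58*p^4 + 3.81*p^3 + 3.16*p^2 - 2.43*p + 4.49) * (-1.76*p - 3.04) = 6.3008*p^5 + 4.1776*p^4 - 17.144*p^3 - 5.3296*p^2 - 0.515199999999999*p - 13.6496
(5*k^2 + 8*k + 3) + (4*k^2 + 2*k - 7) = 9*k^2 + 10*k - 4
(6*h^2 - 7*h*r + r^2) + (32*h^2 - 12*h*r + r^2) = 38*h^2 - 19*h*r + 2*r^2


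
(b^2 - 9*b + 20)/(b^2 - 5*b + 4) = (b - 5)/(b - 1)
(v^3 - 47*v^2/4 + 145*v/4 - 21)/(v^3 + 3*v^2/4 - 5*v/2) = (4*v^3 - 47*v^2 + 145*v - 84)/(v*(4*v^2 + 3*v - 10))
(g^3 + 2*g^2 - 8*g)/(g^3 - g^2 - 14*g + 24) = g/(g - 3)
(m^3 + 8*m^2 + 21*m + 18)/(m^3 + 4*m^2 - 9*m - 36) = (m^2 + 5*m + 6)/(m^2 + m - 12)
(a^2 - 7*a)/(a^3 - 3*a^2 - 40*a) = (7 - a)/(-a^2 + 3*a + 40)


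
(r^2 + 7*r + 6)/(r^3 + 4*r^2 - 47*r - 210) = (r + 1)/(r^2 - 2*r - 35)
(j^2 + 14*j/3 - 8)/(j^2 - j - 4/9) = 3*(j + 6)/(3*j + 1)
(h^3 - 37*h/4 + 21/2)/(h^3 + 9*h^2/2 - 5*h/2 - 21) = (h - 3/2)/(h + 3)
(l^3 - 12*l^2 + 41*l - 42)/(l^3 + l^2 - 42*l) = (l^3 - 12*l^2 + 41*l - 42)/(l*(l^2 + l - 42))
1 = 1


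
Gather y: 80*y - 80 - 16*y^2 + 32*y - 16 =-16*y^2 + 112*y - 96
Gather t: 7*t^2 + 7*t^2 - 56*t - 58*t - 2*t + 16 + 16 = 14*t^2 - 116*t + 32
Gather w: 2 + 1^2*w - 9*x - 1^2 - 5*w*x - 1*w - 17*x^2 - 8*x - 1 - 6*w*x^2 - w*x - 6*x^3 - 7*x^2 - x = w*(-6*x^2 - 6*x) - 6*x^3 - 24*x^2 - 18*x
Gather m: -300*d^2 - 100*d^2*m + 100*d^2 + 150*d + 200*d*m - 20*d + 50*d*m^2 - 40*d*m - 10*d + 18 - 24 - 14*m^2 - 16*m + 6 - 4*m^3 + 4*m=-200*d^2 + 120*d - 4*m^3 + m^2*(50*d - 14) + m*(-100*d^2 + 160*d - 12)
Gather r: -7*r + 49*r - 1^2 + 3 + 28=42*r + 30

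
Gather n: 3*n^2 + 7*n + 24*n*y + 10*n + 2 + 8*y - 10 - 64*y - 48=3*n^2 + n*(24*y + 17) - 56*y - 56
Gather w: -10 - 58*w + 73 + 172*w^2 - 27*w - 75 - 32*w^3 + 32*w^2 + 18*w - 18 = -32*w^3 + 204*w^2 - 67*w - 30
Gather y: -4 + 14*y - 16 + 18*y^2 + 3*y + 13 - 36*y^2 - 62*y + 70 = -18*y^2 - 45*y + 63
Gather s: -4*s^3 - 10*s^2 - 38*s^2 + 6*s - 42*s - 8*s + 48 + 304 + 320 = -4*s^3 - 48*s^2 - 44*s + 672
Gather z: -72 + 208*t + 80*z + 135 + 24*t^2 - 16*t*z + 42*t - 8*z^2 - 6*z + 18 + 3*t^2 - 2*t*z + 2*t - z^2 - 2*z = 27*t^2 + 252*t - 9*z^2 + z*(72 - 18*t) + 81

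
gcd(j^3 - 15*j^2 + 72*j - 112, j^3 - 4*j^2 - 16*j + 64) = j^2 - 8*j + 16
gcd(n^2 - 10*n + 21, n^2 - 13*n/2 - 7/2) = n - 7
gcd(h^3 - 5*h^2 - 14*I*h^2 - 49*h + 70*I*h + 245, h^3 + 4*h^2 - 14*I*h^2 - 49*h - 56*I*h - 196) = h^2 - 14*I*h - 49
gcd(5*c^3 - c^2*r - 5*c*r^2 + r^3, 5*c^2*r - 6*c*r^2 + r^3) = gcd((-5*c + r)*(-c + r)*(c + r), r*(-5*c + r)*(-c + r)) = 5*c^2 - 6*c*r + r^2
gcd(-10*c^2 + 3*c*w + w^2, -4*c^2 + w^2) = -2*c + w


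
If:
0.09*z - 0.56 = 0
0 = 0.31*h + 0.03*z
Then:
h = -0.60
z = 6.22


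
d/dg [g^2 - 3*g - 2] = 2*g - 3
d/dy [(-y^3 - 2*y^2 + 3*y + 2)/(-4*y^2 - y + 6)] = 2*(2*y^4 + y^3 - 2*y^2 - 4*y + 10)/(16*y^4 + 8*y^3 - 47*y^2 - 12*y + 36)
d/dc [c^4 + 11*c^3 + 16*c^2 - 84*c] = 4*c^3 + 33*c^2 + 32*c - 84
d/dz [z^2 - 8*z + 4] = 2*z - 8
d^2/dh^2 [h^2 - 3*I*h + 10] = 2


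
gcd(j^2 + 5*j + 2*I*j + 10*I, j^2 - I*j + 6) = j + 2*I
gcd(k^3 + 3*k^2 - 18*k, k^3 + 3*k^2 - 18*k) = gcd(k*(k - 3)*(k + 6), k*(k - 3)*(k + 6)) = k^3 + 3*k^2 - 18*k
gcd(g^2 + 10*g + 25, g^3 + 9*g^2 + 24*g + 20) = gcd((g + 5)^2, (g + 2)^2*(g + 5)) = g + 5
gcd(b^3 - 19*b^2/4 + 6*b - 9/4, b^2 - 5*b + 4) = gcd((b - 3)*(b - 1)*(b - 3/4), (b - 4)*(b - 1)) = b - 1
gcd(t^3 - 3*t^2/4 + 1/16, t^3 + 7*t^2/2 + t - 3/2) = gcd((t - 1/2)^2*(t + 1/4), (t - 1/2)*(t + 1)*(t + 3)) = t - 1/2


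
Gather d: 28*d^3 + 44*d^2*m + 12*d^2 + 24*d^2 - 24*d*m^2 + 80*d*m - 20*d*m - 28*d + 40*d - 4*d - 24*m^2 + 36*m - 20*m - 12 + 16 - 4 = 28*d^3 + d^2*(44*m + 36) + d*(-24*m^2 + 60*m + 8) - 24*m^2 + 16*m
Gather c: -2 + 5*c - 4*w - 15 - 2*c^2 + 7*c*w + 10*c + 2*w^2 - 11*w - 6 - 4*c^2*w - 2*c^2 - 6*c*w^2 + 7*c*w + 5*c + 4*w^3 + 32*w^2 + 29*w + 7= c^2*(-4*w - 4) + c*(-6*w^2 + 14*w + 20) + 4*w^3 + 34*w^2 + 14*w - 16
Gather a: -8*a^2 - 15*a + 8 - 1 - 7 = -8*a^2 - 15*a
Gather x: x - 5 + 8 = x + 3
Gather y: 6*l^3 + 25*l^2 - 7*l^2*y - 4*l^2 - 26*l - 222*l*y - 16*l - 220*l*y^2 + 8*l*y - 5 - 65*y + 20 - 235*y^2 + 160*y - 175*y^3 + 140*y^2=6*l^3 + 21*l^2 - 42*l - 175*y^3 + y^2*(-220*l - 95) + y*(-7*l^2 - 214*l + 95) + 15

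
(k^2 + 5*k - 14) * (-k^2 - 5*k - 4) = -k^4 - 10*k^3 - 15*k^2 + 50*k + 56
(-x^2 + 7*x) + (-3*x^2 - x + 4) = -4*x^2 + 6*x + 4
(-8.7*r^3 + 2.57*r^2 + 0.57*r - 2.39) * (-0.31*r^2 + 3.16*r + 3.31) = 2.697*r^5 - 28.2887*r^4 - 20.8525*r^3 + 11.0488*r^2 - 5.6657*r - 7.9109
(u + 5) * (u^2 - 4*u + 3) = u^3 + u^2 - 17*u + 15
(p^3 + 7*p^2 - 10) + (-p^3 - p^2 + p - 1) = 6*p^2 + p - 11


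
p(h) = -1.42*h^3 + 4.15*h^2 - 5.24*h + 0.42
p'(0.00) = -5.24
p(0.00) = 0.42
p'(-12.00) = -718.28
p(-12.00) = 3114.66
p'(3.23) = -22.88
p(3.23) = -21.06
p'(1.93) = -5.09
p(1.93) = -4.44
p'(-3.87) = -101.16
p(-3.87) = 165.16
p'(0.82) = -1.30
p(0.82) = -1.87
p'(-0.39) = -9.12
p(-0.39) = 3.18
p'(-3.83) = -99.52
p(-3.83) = 161.14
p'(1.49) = -2.33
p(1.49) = -2.87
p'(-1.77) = -33.28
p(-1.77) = 30.57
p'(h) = -4.26*h^2 + 8.3*h - 5.24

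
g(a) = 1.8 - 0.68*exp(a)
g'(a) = -0.68*exp(a)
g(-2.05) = 1.71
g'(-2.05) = -0.09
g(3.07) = -12.85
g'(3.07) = -14.65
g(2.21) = -4.40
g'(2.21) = -6.20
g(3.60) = -23.09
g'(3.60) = -24.89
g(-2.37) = 1.74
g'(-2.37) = -0.06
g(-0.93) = 1.53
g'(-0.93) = -0.27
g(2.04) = -3.43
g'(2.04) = -5.23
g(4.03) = -36.46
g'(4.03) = -38.26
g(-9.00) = 1.80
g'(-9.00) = 0.00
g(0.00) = 1.12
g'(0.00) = -0.68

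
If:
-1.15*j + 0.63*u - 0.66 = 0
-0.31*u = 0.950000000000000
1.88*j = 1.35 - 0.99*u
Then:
No Solution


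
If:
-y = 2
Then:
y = -2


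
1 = 1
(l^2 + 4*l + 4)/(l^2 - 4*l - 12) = (l + 2)/(l - 6)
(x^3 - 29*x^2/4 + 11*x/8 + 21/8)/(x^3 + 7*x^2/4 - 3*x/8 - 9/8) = (2*x^2 - 13*x - 7)/(2*x^2 + 5*x + 3)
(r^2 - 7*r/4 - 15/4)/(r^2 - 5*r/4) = (4*r^2 - 7*r - 15)/(r*(4*r - 5))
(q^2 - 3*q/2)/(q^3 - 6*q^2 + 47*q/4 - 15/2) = 2*q/(2*q^2 - 9*q + 10)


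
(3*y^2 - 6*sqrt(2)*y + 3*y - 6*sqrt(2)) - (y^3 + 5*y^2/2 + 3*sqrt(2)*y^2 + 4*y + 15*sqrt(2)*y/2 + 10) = -y^3 - 3*sqrt(2)*y^2 + y^2/2 - 27*sqrt(2)*y/2 - y - 10 - 6*sqrt(2)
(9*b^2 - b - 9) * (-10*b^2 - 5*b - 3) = -90*b^4 - 35*b^3 + 68*b^2 + 48*b + 27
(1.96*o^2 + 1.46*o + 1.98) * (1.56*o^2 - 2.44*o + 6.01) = 3.0576*o^4 - 2.5048*o^3 + 11.306*o^2 + 3.9434*o + 11.8998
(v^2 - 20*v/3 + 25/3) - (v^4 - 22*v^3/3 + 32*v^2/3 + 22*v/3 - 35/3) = -v^4 + 22*v^3/3 - 29*v^2/3 - 14*v + 20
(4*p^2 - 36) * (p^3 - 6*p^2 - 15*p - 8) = 4*p^5 - 24*p^4 - 96*p^3 + 184*p^2 + 540*p + 288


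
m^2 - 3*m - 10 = (m - 5)*(m + 2)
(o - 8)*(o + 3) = o^2 - 5*o - 24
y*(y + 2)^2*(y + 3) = y^4 + 7*y^3 + 16*y^2 + 12*y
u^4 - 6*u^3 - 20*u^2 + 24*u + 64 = (u - 8)*(u - 2)*(u + 2)^2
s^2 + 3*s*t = s*(s + 3*t)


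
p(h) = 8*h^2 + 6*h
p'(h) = 16*h + 6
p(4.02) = 153.40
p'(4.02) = 70.32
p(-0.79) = 0.25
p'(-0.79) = -6.64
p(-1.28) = 5.43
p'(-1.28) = -14.48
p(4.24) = 169.26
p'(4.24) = 73.84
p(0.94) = 12.71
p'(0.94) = 21.04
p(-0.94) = 1.43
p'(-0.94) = -9.04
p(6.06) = 330.15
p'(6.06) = 102.96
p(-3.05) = 56.12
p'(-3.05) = -42.80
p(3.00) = 90.00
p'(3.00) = 54.00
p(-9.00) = 594.00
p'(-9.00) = -138.00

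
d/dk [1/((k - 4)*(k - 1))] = (5 - 2*k)/(k^4 - 10*k^3 + 33*k^2 - 40*k + 16)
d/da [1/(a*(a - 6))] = 2*(3 - a)/(a^2*(a^2 - 12*a + 36))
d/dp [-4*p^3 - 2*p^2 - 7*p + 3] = -12*p^2 - 4*p - 7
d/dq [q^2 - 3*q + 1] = 2*q - 3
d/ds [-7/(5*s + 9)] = 35/(5*s + 9)^2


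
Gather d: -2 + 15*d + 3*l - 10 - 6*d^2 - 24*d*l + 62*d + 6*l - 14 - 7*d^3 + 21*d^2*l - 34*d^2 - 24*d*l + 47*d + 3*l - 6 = -7*d^3 + d^2*(21*l - 40) + d*(124 - 48*l) + 12*l - 32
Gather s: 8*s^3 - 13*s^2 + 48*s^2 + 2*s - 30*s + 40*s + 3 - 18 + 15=8*s^3 + 35*s^2 + 12*s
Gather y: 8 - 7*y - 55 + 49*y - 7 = 42*y - 54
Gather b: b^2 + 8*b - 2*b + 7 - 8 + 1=b^2 + 6*b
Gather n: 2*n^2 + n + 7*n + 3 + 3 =2*n^2 + 8*n + 6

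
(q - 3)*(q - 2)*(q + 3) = q^3 - 2*q^2 - 9*q + 18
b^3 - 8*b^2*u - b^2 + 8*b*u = b*(b - 1)*(b - 8*u)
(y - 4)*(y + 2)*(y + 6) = y^3 + 4*y^2 - 20*y - 48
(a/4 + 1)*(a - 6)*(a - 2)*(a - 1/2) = a^4/4 - 9*a^3/8 - 9*a^2/2 + 29*a/2 - 6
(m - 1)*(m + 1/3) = m^2 - 2*m/3 - 1/3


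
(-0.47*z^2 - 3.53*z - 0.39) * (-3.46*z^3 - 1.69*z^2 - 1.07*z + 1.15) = 1.6262*z^5 + 13.0081*z^4 + 7.818*z^3 + 3.8957*z^2 - 3.6422*z - 0.4485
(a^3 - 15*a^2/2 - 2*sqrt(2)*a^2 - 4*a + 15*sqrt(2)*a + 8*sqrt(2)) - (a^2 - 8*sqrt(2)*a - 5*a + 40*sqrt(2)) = a^3 - 17*a^2/2 - 2*sqrt(2)*a^2 + a + 23*sqrt(2)*a - 32*sqrt(2)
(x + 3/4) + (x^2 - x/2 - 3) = x^2 + x/2 - 9/4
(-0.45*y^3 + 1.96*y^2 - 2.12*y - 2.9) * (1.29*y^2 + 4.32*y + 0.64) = -0.5805*y^5 + 0.5844*y^4 + 5.4444*y^3 - 11.645*y^2 - 13.8848*y - 1.856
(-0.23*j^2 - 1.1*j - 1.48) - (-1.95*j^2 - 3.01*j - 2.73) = 1.72*j^2 + 1.91*j + 1.25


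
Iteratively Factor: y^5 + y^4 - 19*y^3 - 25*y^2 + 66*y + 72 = (y + 1)*(y^4 - 19*y^2 - 6*y + 72) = (y + 1)*(y + 3)*(y^3 - 3*y^2 - 10*y + 24) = (y - 2)*(y + 1)*(y + 3)*(y^2 - y - 12) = (y - 2)*(y + 1)*(y + 3)^2*(y - 4)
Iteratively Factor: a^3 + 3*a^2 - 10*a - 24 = (a + 4)*(a^2 - a - 6) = (a - 3)*(a + 4)*(a + 2)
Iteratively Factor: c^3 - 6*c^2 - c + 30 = (c - 3)*(c^2 - 3*c - 10) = (c - 3)*(c + 2)*(c - 5)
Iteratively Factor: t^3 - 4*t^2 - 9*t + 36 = (t - 4)*(t^2 - 9) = (t - 4)*(t - 3)*(t + 3)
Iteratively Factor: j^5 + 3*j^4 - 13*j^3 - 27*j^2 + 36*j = (j + 3)*(j^4 - 13*j^2 + 12*j) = (j - 1)*(j + 3)*(j^3 + j^2 - 12*j) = (j - 3)*(j - 1)*(j + 3)*(j^2 + 4*j) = (j - 3)*(j - 1)*(j + 3)*(j + 4)*(j)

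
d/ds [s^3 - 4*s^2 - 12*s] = 3*s^2 - 8*s - 12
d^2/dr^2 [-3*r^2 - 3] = -6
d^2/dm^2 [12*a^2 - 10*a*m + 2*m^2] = 4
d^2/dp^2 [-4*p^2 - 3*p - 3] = -8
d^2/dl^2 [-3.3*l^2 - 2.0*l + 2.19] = -6.60000000000000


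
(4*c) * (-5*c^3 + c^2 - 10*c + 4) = -20*c^4 + 4*c^3 - 40*c^2 + 16*c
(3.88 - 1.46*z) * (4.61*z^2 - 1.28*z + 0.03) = -6.7306*z^3 + 19.7556*z^2 - 5.0102*z + 0.1164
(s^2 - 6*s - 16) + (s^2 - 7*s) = 2*s^2 - 13*s - 16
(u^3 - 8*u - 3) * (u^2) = u^5 - 8*u^3 - 3*u^2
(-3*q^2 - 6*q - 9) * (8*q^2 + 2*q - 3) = -24*q^4 - 54*q^3 - 75*q^2 + 27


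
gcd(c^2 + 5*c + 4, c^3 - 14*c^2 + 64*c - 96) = 1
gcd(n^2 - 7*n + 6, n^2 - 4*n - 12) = n - 6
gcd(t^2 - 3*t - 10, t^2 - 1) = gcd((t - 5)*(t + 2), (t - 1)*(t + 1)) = 1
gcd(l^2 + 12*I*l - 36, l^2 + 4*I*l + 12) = l + 6*I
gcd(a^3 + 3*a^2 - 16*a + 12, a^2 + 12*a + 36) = a + 6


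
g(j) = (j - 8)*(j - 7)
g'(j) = 2*j - 15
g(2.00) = 30.00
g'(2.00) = -11.00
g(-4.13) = 135.01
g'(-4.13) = -23.26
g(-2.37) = 97.17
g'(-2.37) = -19.74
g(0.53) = 48.33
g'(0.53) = -13.94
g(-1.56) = 81.83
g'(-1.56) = -18.12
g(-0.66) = 66.34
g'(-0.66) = -16.32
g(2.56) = 24.15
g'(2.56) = -9.88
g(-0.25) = 59.81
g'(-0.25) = -15.50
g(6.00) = 2.00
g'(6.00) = -3.00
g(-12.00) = 380.00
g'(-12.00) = -39.00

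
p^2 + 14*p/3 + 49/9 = (p + 7/3)^2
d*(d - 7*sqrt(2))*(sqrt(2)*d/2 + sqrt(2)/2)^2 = d^4/2 - 7*sqrt(2)*d^3/2 + d^3 - 7*sqrt(2)*d^2 + d^2/2 - 7*sqrt(2)*d/2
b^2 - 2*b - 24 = (b - 6)*(b + 4)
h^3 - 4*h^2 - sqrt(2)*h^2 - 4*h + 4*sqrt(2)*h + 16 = (h - 4)*(h - 2*sqrt(2))*(h + sqrt(2))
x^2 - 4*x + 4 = (x - 2)^2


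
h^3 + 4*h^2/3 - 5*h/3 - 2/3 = (h - 1)*(h + 1/3)*(h + 2)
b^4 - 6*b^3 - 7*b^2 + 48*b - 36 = (b - 6)*(b - 2)*(b - 1)*(b + 3)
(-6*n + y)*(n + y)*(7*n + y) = -42*n^3 - 41*n^2*y + 2*n*y^2 + y^3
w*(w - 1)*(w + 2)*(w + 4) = w^4 + 5*w^3 + 2*w^2 - 8*w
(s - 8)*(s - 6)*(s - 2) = s^3 - 16*s^2 + 76*s - 96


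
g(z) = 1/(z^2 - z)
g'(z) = (1 - 2*z)/(z^2 - z)^2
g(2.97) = 0.17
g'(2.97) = -0.14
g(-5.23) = 0.03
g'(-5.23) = 0.01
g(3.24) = 0.14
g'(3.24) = -0.10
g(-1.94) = 0.18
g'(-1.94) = 0.15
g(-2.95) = 0.09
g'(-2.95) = 0.05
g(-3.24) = 0.07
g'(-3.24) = 0.04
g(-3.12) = 0.08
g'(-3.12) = 0.04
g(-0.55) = 1.17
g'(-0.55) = 2.89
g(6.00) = 0.03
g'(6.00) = -0.01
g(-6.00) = 0.02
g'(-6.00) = 0.01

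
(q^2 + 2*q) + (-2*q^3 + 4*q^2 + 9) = -2*q^3 + 5*q^2 + 2*q + 9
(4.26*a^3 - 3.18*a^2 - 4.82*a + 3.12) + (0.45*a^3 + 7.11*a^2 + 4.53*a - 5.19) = 4.71*a^3 + 3.93*a^2 - 0.29*a - 2.07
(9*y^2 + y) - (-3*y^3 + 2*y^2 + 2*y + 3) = 3*y^3 + 7*y^2 - y - 3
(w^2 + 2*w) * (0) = 0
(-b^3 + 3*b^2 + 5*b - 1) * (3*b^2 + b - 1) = -3*b^5 + 8*b^4 + 19*b^3 - b^2 - 6*b + 1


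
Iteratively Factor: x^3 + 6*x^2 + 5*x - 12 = (x + 4)*(x^2 + 2*x - 3) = (x + 3)*(x + 4)*(x - 1)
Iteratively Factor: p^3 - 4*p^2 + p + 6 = (p - 3)*(p^2 - p - 2) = (p - 3)*(p - 2)*(p + 1)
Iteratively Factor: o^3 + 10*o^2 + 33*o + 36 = (o + 3)*(o^2 + 7*o + 12) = (o + 3)*(o + 4)*(o + 3)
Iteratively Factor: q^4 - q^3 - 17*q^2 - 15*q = (q - 5)*(q^3 + 4*q^2 + 3*q) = (q - 5)*(q + 1)*(q^2 + 3*q) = (q - 5)*(q + 1)*(q + 3)*(q)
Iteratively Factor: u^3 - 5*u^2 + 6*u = (u - 2)*(u^2 - 3*u) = (u - 3)*(u - 2)*(u)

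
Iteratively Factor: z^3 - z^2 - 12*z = (z + 3)*(z^2 - 4*z) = z*(z + 3)*(z - 4)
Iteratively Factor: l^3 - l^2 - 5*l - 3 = (l + 1)*(l^2 - 2*l - 3) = (l + 1)^2*(l - 3)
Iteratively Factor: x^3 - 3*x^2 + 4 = (x + 1)*(x^2 - 4*x + 4) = (x - 2)*(x + 1)*(x - 2)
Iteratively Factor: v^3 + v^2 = (v + 1)*(v^2) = v*(v + 1)*(v)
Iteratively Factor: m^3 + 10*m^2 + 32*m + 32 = (m + 4)*(m^2 + 6*m + 8) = (m + 2)*(m + 4)*(m + 4)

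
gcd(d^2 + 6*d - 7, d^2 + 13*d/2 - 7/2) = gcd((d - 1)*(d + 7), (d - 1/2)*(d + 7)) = d + 7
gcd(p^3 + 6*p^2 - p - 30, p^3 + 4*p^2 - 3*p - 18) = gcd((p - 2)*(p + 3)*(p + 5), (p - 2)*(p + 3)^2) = p^2 + p - 6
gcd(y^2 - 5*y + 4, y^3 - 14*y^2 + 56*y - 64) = y - 4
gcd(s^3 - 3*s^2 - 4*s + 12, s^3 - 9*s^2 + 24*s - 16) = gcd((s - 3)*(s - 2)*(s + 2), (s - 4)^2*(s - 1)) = 1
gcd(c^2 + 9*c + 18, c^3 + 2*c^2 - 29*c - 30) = c + 6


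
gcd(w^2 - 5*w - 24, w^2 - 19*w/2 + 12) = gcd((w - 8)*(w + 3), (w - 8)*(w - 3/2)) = w - 8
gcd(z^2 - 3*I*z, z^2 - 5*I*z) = z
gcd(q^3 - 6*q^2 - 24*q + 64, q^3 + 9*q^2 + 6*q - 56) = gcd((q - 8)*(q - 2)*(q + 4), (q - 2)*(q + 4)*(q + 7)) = q^2 + 2*q - 8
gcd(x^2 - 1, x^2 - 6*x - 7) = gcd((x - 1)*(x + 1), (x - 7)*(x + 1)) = x + 1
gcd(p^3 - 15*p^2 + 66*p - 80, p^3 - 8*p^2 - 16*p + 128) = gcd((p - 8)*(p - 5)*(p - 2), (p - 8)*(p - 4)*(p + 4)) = p - 8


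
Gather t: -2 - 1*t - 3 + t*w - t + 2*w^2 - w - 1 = t*(w - 2) + 2*w^2 - w - 6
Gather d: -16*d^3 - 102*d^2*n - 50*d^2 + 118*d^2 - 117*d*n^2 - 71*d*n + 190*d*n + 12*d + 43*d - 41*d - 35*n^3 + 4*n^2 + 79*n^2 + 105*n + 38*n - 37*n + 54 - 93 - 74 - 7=-16*d^3 + d^2*(68 - 102*n) + d*(-117*n^2 + 119*n + 14) - 35*n^3 + 83*n^2 + 106*n - 120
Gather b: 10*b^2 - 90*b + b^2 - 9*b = 11*b^2 - 99*b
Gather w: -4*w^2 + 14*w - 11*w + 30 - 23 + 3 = -4*w^2 + 3*w + 10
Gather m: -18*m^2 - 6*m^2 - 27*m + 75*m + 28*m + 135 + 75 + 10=-24*m^2 + 76*m + 220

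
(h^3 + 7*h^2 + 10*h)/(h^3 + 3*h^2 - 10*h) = (h + 2)/(h - 2)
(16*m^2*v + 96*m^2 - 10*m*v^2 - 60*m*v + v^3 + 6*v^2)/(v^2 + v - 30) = (16*m^2 - 10*m*v + v^2)/(v - 5)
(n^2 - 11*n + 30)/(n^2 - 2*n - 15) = (n - 6)/(n + 3)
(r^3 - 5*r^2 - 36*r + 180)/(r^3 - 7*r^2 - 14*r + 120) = (r + 6)/(r + 4)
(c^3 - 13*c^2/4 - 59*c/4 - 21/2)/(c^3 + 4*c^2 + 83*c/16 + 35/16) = 4*(c - 6)/(4*c + 5)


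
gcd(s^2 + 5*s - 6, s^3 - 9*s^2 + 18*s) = 1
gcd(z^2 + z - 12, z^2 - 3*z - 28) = z + 4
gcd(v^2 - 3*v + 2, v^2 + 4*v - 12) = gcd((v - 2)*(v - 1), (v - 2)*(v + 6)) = v - 2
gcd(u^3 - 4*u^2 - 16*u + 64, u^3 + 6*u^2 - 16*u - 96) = u^2 - 16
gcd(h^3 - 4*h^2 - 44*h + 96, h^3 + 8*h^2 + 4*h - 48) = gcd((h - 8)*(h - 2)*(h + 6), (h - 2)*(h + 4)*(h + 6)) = h^2 + 4*h - 12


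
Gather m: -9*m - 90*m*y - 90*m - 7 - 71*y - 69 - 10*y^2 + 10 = m*(-90*y - 99) - 10*y^2 - 71*y - 66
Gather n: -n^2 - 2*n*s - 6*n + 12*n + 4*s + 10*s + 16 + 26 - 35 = -n^2 + n*(6 - 2*s) + 14*s + 7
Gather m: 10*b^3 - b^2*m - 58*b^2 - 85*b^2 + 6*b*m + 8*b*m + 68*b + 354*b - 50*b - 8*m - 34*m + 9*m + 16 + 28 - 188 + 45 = 10*b^3 - 143*b^2 + 372*b + m*(-b^2 + 14*b - 33) - 99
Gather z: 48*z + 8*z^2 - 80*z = 8*z^2 - 32*z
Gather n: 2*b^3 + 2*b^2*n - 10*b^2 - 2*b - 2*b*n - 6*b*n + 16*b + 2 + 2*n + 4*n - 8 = 2*b^3 - 10*b^2 + 14*b + n*(2*b^2 - 8*b + 6) - 6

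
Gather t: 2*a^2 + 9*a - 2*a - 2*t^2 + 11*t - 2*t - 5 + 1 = 2*a^2 + 7*a - 2*t^2 + 9*t - 4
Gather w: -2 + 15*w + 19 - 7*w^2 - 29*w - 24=-7*w^2 - 14*w - 7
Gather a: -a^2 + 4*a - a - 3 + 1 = -a^2 + 3*a - 2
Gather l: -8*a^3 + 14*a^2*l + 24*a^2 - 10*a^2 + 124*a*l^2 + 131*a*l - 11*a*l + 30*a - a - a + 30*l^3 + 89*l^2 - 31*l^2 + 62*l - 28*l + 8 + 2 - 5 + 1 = -8*a^3 + 14*a^2 + 28*a + 30*l^3 + l^2*(124*a + 58) + l*(14*a^2 + 120*a + 34) + 6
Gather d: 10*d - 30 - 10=10*d - 40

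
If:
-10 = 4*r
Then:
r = -5/2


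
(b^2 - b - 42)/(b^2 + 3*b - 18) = (b - 7)/(b - 3)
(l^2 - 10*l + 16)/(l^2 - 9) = (l^2 - 10*l + 16)/(l^2 - 9)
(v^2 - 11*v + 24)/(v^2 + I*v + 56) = (v^2 - 11*v + 24)/(v^2 + I*v + 56)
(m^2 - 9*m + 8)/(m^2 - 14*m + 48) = (m - 1)/(m - 6)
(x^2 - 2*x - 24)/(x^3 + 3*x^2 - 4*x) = (x - 6)/(x*(x - 1))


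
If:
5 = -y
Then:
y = -5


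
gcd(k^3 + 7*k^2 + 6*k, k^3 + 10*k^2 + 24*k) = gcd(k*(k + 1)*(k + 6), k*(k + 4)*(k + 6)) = k^2 + 6*k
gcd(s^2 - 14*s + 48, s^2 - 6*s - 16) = s - 8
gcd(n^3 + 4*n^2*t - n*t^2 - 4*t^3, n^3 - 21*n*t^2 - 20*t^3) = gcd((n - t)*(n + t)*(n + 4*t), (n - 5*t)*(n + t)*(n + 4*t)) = n^2 + 5*n*t + 4*t^2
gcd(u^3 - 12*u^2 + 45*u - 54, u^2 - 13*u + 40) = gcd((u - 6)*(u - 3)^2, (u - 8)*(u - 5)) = 1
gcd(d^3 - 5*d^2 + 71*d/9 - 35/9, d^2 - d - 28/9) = d - 7/3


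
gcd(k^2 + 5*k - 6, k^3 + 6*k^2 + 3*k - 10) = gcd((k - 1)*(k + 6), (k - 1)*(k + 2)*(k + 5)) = k - 1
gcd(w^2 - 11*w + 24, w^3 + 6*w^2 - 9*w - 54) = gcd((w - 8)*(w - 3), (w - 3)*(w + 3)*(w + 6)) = w - 3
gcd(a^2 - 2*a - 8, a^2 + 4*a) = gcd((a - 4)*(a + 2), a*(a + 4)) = 1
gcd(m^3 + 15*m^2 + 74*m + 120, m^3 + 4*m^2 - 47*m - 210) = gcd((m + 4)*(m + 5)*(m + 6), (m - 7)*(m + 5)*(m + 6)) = m^2 + 11*m + 30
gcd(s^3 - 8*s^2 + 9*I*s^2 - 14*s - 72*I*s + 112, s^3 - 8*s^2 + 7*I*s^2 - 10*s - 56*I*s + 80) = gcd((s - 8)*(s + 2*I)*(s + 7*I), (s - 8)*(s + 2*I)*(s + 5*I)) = s^2 + s*(-8 + 2*I) - 16*I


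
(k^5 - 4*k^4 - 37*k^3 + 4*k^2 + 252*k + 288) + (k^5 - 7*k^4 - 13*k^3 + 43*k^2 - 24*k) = 2*k^5 - 11*k^4 - 50*k^3 + 47*k^2 + 228*k + 288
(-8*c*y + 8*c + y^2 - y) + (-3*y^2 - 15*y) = -8*c*y + 8*c - 2*y^2 - 16*y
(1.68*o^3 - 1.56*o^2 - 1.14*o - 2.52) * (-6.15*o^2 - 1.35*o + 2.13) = -10.332*o^5 + 7.326*o^4 + 12.6954*o^3 + 13.7142*o^2 + 0.973800000000001*o - 5.3676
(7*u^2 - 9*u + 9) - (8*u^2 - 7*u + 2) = -u^2 - 2*u + 7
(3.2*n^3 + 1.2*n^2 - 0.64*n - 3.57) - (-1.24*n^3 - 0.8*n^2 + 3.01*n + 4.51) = 4.44*n^3 + 2.0*n^2 - 3.65*n - 8.08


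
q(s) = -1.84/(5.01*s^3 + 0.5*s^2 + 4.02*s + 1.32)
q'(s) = -1.84*(-15.03*s^2 - 1.0*s - 4.02)/(5.01*s^3 + 0.5*s^2 + 4.02*s + 1.32)^2 = (27.6552*s^2 + 1.84*s + 7.3968)/(5.01*s^3 + 0.5*s^2 + 4.02*s + 1.32)^2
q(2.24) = -0.03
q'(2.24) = 0.03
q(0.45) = -0.50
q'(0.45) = 1.02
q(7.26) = -0.00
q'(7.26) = 0.00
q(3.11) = -0.01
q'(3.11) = 0.01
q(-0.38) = 4.48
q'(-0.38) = 63.50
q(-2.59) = 0.02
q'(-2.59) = 0.02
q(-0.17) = -2.94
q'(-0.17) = 20.09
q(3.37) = -0.01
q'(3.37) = 0.01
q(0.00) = -1.39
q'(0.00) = 4.25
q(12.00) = -0.00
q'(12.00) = 0.00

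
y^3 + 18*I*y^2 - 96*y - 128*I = (y + 2*I)*(y + 8*I)^2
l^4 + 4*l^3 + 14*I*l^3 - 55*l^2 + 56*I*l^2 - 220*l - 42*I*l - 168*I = (l + 4)*(l + I)*(l + 6*I)*(l + 7*I)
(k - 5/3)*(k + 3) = k^2 + 4*k/3 - 5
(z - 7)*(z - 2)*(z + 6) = z^3 - 3*z^2 - 40*z + 84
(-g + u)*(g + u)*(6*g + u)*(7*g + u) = -42*g^4 - 13*g^3*u + 41*g^2*u^2 + 13*g*u^3 + u^4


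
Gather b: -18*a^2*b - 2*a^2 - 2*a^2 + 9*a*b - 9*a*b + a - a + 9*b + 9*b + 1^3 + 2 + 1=-4*a^2 + b*(18 - 18*a^2) + 4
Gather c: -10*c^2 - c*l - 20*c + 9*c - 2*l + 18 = -10*c^2 + c*(-l - 11) - 2*l + 18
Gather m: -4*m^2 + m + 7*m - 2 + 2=-4*m^2 + 8*m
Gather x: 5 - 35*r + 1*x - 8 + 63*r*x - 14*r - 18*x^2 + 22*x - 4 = -49*r - 18*x^2 + x*(63*r + 23) - 7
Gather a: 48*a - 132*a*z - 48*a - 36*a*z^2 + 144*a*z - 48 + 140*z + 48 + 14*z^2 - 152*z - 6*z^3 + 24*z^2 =a*(-36*z^2 + 12*z) - 6*z^3 + 38*z^2 - 12*z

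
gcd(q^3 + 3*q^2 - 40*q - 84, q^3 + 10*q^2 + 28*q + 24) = q + 2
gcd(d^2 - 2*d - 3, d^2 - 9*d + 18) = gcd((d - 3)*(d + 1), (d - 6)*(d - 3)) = d - 3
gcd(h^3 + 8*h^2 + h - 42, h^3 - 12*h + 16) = h - 2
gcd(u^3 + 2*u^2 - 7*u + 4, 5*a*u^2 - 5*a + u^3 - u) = u - 1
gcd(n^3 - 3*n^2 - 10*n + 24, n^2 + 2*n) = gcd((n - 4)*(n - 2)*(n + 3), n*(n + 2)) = 1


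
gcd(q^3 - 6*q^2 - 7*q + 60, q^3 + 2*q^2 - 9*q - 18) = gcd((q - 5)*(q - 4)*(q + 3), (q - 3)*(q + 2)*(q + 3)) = q + 3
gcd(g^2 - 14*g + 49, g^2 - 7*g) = g - 7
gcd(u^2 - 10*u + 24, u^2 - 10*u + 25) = 1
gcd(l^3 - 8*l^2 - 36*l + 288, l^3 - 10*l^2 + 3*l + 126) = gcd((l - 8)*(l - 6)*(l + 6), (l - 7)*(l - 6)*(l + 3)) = l - 6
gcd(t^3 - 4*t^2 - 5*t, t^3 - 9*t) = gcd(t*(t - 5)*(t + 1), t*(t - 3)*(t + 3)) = t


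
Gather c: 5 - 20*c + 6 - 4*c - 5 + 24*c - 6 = 0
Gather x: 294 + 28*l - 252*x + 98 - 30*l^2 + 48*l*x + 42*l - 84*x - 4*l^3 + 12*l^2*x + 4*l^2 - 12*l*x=-4*l^3 - 26*l^2 + 70*l + x*(12*l^2 + 36*l - 336) + 392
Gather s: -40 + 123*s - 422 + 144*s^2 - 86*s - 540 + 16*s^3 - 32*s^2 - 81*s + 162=16*s^3 + 112*s^2 - 44*s - 840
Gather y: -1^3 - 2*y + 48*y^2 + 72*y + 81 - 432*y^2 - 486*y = -384*y^2 - 416*y + 80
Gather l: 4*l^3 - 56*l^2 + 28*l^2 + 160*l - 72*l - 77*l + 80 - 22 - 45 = 4*l^3 - 28*l^2 + 11*l + 13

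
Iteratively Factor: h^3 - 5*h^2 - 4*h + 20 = (h - 5)*(h^2 - 4) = (h - 5)*(h + 2)*(h - 2)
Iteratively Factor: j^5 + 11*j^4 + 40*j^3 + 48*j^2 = (j + 3)*(j^4 + 8*j^3 + 16*j^2) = j*(j + 3)*(j^3 + 8*j^2 + 16*j) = j^2*(j + 3)*(j^2 + 8*j + 16) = j^2*(j + 3)*(j + 4)*(j + 4)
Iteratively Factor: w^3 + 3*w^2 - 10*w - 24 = (w - 3)*(w^2 + 6*w + 8) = (w - 3)*(w + 2)*(w + 4)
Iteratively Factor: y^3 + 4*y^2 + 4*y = (y)*(y^2 + 4*y + 4) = y*(y + 2)*(y + 2)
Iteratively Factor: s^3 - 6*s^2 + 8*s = (s - 2)*(s^2 - 4*s) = (s - 4)*(s - 2)*(s)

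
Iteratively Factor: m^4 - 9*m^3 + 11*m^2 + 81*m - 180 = (m - 5)*(m^3 - 4*m^2 - 9*m + 36) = (m - 5)*(m + 3)*(m^2 - 7*m + 12) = (m - 5)*(m - 4)*(m + 3)*(m - 3)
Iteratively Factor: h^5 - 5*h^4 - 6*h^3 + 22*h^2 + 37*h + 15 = (h + 1)*(h^4 - 6*h^3 + 22*h + 15) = (h + 1)^2*(h^3 - 7*h^2 + 7*h + 15) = (h - 5)*(h + 1)^2*(h^2 - 2*h - 3) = (h - 5)*(h + 1)^3*(h - 3)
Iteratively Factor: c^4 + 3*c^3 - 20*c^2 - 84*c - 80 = (c - 5)*(c^3 + 8*c^2 + 20*c + 16) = (c - 5)*(c + 2)*(c^2 + 6*c + 8) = (c - 5)*(c + 2)^2*(c + 4)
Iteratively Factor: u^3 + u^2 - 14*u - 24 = (u - 4)*(u^2 + 5*u + 6) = (u - 4)*(u + 3)*(u + 2)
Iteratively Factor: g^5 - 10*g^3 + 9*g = (g - 1)*(g^4 + g^3 - 9*g^2 - 9*g) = (g - 1)*(g + 1)*(g^3 - 9*g) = g*(g - 1)*(g + 1)*(g^2 - 9) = g*(g - 1)*(g + 1)*(g + 3)*(g - 3)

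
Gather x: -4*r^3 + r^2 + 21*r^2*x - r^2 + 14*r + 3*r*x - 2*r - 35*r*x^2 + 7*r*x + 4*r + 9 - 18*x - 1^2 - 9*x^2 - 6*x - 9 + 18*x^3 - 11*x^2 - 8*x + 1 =-4*r^3 + 16*r + 18*x^3 + x^2*(-35*r - 20) + x*(21*r^2 + 10*r - 32)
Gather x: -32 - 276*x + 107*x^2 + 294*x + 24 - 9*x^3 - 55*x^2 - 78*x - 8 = -9*x^3 + 52*x^2 - 60*x - 16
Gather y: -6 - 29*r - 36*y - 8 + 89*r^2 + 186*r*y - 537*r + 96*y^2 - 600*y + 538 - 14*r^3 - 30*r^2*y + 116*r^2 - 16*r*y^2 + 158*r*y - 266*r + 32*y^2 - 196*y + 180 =-14*r^3 + 205*r^2 - 832*r + y^2*(128 - 16*r) + y*(-30*r^2 + 344*r - 832) + 704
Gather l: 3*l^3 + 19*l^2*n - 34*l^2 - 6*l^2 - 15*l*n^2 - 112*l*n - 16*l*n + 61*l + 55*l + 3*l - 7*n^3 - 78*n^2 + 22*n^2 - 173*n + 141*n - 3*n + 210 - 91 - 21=3*l^3 + l^2*(19*n - 40) + l*(-15*n^2 - 128*n + 119) - 7*n^3 - 56*n^2 - 35*n + 98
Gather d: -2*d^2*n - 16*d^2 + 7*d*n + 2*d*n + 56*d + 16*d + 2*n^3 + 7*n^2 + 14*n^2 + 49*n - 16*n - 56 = d^2*(-2*n - 16) + d*(9*n + 72) + 2*n^3 + 21*n^2 + 33*n - 56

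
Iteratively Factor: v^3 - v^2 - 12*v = (v + 3)*(v^2 - 4*v) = (v - 4)*(v + 3)*(v)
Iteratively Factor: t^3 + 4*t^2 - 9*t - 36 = (t + 3)*(t^2 + t - 12) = (t - 3)*(t + 3)*(t + 4)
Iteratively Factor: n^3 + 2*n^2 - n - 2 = (n - 1)*(n^2 + 3*n + 2) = (n - 1)*(n + 2)*(n + 1)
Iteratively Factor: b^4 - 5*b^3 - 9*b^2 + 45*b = (b)*(b^3 - 5*b^2 - 9*b + 45) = b*(b - 5)*(b^2 - 9) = b*(b - 5)*(b - 3)*(b + 3)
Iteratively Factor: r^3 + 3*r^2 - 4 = (r - 1)*(r^2 + 4*r + 4) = (r - 1)*(r + 2)*(r + 2)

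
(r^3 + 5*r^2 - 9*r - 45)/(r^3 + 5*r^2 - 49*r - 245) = (r^2 - 9)/(r^2 - 49)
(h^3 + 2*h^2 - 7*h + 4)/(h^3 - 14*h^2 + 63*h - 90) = (h^3 + 2*h^2 - 7*h + 4)/(h^3 - 14*h^2 + 63*h - 90)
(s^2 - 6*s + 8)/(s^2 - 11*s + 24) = (s^2 - 6*s + 8)/(s^2 - 11*s + 24)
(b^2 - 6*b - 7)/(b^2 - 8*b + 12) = (b^2 - 6*b - 7)/(b^2 - 8*b + 12)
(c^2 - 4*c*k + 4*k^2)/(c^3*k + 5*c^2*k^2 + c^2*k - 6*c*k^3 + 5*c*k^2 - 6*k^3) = (c^2 - 4*c*k + 4*k^2)/(k*(c^3 + 5*c^2*k + c^2 - 6*c*k^2 + 5*c*k - 6*k^2))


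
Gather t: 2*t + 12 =2*t + 12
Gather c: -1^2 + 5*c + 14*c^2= 14*c^2 + 5*c - 1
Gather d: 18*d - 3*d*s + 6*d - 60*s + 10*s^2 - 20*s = d*(24 - 3*s) + 10*s^2 - 80*s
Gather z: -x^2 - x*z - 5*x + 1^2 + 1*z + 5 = -x^2 - 5*x + z*(1 - x) + 6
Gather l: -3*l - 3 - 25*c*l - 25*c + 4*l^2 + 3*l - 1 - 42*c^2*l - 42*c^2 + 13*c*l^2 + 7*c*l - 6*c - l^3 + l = -42*c^2 - 31*c - l^3 + l^2*(13*c + 4) + l*(-42*c^2 - 18*c + 1) - 4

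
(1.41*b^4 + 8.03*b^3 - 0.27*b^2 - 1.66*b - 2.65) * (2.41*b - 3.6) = 3.3981*b^5 + 14.2763*b^4 - 29.5587*b^3 - 3.0286*b^2 - 0.4105*b + 9.54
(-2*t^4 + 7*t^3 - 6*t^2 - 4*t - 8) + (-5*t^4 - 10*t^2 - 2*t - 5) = -7*t^4 + 7*t^3 - 16*t^2 - 6*t - 13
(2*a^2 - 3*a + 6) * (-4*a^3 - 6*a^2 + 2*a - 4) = -8*a^5 - 2*a^3 - 50*a^2 + 24*a - 24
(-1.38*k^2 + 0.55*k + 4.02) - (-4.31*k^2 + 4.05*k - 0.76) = 2.93*k^2 - 3.5*k + 4.78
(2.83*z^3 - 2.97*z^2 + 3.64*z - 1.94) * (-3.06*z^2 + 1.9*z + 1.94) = -8.6598*z^5 + 14.4652*z^4 - 11.2912*z^3 + 7.0906*z^2 + 3.3756*z - 3.7636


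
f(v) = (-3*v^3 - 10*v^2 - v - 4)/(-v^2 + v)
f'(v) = (2*v - 1)*(-3*v^3 - 10*v^2 - v - 4)/(-v^2 + v)^2 + (-9*v^2 - 20*v - 1)/(-v^2 + v) = (3*v^4 - 6*v^3 - 11*v^2 - 8*v + 4)/(v^2*(v^2 - 2*v + 1))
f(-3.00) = 0.83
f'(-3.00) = 2.32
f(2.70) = 30.21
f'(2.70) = -2.68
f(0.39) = -25.59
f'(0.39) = -19.08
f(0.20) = -28.90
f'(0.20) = 74.88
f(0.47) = -28.06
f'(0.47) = -42.97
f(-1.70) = 3.59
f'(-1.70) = 1.91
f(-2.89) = 1.09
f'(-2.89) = 2.29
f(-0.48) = 7.73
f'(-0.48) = 12.14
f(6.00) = 33.93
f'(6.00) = 2.39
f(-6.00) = -6.90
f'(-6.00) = 2.74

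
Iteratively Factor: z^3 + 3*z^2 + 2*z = (z + 2)*(z^2 + z) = z*(z + 2)*(z + 1)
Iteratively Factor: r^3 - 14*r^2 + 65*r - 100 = (r - 5)*(r^2 - 9*r + 20) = (r - 5)^2*(r - 4)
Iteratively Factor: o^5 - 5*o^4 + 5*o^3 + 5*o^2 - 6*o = (o - 3)*(o^4 - 2*o^3 - o^2 + 2*o) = (o - 3)*(o - 2)*(o^3 - o) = (o - 3)*(o - 2)*(o - 1)*(o^2 + o) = o*(o - 3)*(o - 2)*(o - 1)*(o + 1)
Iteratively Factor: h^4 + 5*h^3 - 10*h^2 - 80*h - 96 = (h + 3)*(h^3 + 2*h^2 - 16*h - 32) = (h - 4)*(h + 3)*(h^2 + 6*h + 8) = (h - 4)*(h + 3)*(h + 4)*(h + 2)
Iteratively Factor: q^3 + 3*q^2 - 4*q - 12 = (q + 2)*(q^2 + q - 6) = (q - 2)*(q + 2)*(q + 3)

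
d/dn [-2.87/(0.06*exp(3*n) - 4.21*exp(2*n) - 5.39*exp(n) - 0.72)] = (0.5166*exp(2*n) - 24.1654*exp(n) - 15.4693)*exp(n)/(-0.06*exp(3*n) + 4.21*exp(2*n) + 5.39*exp(n) + 0.72)^2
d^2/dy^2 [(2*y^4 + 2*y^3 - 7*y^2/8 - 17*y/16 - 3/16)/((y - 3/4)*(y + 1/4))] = 4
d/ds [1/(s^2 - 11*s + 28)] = (11 - 2*s)/(s^2 - 11*s + 28)^2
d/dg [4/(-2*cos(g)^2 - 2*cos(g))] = -(2*sin(g)/cos(g)^2 + 4*tan(g))/(cos(g) + 1)^2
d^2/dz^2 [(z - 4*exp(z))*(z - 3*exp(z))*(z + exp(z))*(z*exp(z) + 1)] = z^4*exp(z) - 24*z^3*exp(2*z) + 8*z^3*exp(z) + 45*z^2*exp(3*z) - 72*z^2*exp(2*z) + 6*z^2*exp(z) + 192*z*exp(4*z) + 60*z*exp(3*z) - 16*z*exp(2*z) - 24*z*exp(z) + 6*z + 96*exp(4*z) + 118*exp(3*z) + 20*exp(2*z) - 12*exp(z)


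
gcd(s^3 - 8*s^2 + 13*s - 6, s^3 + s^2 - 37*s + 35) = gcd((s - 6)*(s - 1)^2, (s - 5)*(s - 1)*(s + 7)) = s - 1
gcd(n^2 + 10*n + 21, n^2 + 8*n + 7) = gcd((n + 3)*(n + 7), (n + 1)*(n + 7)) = n + 7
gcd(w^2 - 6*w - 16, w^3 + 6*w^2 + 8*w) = w + 2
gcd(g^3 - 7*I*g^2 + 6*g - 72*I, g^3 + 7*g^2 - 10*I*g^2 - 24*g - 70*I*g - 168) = g^2 - 10*I*g - 24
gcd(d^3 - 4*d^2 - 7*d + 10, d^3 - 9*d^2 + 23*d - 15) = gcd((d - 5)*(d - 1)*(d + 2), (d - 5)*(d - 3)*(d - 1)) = d^2 - 6*d + 5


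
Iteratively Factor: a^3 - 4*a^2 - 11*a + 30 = (a - 5)*(a^2 + a - 6) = (a - 5)*(a + 3)*(a - 2)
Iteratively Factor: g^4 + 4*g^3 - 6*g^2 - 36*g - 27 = (g - 3)*(g^3 + 7*g^2 + 15*g + 9) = (g - 3)*(g + 3)*(g^2 + 4*g + 3) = (g - 3)*(g + 3)^2*(g + 1)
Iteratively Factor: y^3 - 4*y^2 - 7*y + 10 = (y + 2)*(y^2 - 6*y + 5) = (y - 1)*(y + 2)*(y - 5)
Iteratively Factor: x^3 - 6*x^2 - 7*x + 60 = (x + 3)*(x^2 - 9*x + 20) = (x - 4)*(x + 3)*(x - 5)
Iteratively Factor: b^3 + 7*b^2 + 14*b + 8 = (b + 4)*(b^2 + 3*b + 2) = (b + 2)*(b + 4)*(b + 1)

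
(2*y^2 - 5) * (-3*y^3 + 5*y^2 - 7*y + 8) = -6*y^5 + 10*y^4 + y^3 - 9*y^2 + 35*y - 40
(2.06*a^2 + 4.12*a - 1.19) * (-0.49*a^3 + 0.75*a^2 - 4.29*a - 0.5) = -1.0094*a^5 - 0.4738*a^4 - 5.1643*a^3 - 19.5973*a^2 + 3.0451*a + 0.595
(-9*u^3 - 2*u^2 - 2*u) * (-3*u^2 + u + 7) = 27*u^5 - 3*u^4 - 59*u^3 - 16*u^2 - 14*u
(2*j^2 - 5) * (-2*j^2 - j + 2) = -4*j^4 - 2*j^3 + 14*j^2 + 5*j - 10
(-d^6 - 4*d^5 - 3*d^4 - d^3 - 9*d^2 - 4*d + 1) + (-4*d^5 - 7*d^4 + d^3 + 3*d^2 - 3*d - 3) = -d^6 - 8*d^5 - 10*d^4 - 6*d^2 - 7*d - 2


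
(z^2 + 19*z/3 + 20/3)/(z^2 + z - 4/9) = 3*(z + 5)/(3*z - 1)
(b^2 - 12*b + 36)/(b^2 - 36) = (b - 6)/(b + 6)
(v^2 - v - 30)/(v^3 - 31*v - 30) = 1/(v + 1)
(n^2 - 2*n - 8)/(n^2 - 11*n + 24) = (n^2 - 2*n - 8)/(n^2 - 11*n + 24)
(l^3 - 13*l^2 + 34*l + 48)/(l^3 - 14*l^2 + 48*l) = (l + 1)/l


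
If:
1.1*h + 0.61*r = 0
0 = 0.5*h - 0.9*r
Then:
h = 0.00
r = 0.00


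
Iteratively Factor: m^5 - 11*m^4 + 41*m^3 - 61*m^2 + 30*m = (m - 1)*(m^4 - 10*m^3 + 31*m^2 - 30*m) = (m - 2)*(m - 1)*(m^3 - 8*m^2 + 15*m) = (m - 5)*(m - 2)*(m - 1)*(m^2 - 3*m) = (m - 5)*(m - 3)*(m - 2)*(m - 1)*(m)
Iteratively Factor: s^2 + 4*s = (s)*(s + 4)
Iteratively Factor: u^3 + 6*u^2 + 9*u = (u + 3)*(u^2 + 3*u) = u*(u + 3)*(u + 3)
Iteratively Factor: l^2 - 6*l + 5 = (l - 1)*(l - 5)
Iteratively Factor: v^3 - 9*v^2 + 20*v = (v - 4)*(v^2 - 5*v) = v*(v - 4)*(v - 5)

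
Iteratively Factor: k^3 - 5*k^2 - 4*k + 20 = (k - 5)*(k^2 - 4) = (k - 5)*(k - 2)*(k + 2)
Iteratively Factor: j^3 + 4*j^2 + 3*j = (j + 3)*(j^2 + j) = (j + 1)*(j + 3)*(j)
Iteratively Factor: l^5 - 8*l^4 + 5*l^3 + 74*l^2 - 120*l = (l - 5)*(l^4 - 3*l^3 - 10*l^2 + 24*l) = l*(l - 5)*(l^3 - 3*l^2 - 10*l + 24) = l*(l - 5)*(l - 4)*(l^2 + l - 6) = l*(l - 5)*(l - 4)*(l - 2)*(l + 3)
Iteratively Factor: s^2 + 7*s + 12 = (s + 4)*(s + 3)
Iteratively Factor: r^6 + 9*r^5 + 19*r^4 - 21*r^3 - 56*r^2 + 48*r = (r)*(r^5 + 9*r^4 + 19*r^3 - 21*r^2 - 56*r + 48) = r*(r - 1)*(r^4 + 10*r^3 + 29*r^2 + 8*r - 48) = r*(r - 1)^2*(r^3 + 11*r^2 + 40*r + 48) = r*(r - 1)^2*(r + 4)*(r^2 + 7*r + 12) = r*(r - 1)^2*(r + 3)*(r + 4)*(r + 4)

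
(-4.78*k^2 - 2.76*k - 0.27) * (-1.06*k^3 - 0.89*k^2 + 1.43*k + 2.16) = 5.0668*k^5 + 7.1798*k^4 - 4.0928*k^3 - 14.0313*k^2 - 6.3477*k - 0.5832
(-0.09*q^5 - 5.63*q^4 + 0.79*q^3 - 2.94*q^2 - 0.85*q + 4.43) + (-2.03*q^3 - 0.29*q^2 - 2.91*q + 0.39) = -0.09*q^5 - 5.63*q^4 - 1.24*q^3 - 3.23*q^2 - 3.76*q + 4.82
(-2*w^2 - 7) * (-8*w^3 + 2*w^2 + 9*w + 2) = 16*w^5 - 4*w^4 + 38*w^3 - 18*w^2 - 63*w - 14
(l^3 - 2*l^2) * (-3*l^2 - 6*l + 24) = -3*l^5 + 36*l^3 - 48*l^2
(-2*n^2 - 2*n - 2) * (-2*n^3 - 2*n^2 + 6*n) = 4*n^5 + 8*n^4 - 4*n^3 - 8*n^2 - 12*n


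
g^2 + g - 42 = (g - 6)*(g + 7)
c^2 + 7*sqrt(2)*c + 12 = (c + sqrt(2))*(c + 6*sqrt(2))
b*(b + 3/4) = b^2 + 3*b/4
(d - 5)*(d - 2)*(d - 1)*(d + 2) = d^4 - 6*d^3 + d^2 + 24*d - 20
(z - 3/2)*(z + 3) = z^2 + 3*z/2 - 9/2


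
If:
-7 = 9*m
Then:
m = -7/9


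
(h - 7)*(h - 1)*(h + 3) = h^3 - 5*h^2 - 17*h + 21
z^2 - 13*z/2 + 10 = (z - 4)*(z - 5/2)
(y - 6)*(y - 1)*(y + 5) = y^3 - 2*y^2 - 29*y + 30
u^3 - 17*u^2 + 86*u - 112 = (u - 8)*(u - 7)*(u - 2)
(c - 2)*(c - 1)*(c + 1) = c^3 - 2*c^2 - c + 2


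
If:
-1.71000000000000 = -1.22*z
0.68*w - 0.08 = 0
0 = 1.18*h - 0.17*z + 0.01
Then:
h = 0.19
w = 0.12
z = 1.40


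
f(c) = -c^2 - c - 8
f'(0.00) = -1.00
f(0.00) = -8.00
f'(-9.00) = 17.00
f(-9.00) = -80.00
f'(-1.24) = 1.48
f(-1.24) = -8.30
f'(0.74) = -2.48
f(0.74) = -9.29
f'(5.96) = -12.92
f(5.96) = -49.48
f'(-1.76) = 2.52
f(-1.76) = -9.34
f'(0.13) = -1.26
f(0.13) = -8.15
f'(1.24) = -3.48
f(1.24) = -10.78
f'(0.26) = -1.52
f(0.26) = -8.33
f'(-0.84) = 0.68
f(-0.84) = -7.87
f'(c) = -2*c - 1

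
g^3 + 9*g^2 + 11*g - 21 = (g - 1)*(g + 3)*(g + 7)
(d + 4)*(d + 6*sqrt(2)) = d^2 + 4*d + 6*sqrt(2)*d + 24*sqrt(2)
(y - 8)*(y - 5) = y^2 - 13*y + 40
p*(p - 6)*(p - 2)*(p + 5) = p^4 - 3*p^3 - 28*p^2 + 60*p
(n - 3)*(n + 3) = n^2 - 9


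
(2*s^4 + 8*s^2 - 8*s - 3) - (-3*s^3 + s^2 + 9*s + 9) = 2*s^4 + 3*s^3 + 7*s^2 - 17*s - 12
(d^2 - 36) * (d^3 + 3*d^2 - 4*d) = d^5 + 3*d^4 - 40*d^3 - 108*d^2 + 144*d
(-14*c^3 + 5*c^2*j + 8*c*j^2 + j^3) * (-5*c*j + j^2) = 70*c^4*j - 39*c^3*j^2 - 35*c^2*j^3 + 3*c*j^4 + j^5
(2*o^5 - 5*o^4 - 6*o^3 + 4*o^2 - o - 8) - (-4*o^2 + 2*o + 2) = 2*o^5 - 5*o^4 - 6*o^3 + 8*o^2 - 3*o - 10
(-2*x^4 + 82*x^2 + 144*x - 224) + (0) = -2*x^4 + 82*x^2 + 144*x - 224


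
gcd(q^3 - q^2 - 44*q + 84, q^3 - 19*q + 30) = q - 2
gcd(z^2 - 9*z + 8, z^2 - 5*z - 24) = z - 8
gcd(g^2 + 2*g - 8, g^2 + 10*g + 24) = g + 4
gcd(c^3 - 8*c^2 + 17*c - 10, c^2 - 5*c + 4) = c - 1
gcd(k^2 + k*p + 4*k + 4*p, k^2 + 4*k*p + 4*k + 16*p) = k + 4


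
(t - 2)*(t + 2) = t^2 - 4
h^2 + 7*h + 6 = (h + 1)*(h + 6)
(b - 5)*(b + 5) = b^2 - 25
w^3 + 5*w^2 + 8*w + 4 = (w + 1)*(w + 2)^2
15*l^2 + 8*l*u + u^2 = (3*l + u)*(5*l + u)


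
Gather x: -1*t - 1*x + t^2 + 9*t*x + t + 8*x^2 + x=t^2 + 9*t*x + 8*x^2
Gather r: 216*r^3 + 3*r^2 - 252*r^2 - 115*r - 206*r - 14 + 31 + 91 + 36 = 216*r^3 - 249*r^2 - 321*r + 144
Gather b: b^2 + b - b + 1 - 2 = b^2 - 1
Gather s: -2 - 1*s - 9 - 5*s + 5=-6*s - 6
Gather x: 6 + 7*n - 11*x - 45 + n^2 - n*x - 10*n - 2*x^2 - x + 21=n^2 - 3*n - 2*x^2 + x*(-n - 12) - 18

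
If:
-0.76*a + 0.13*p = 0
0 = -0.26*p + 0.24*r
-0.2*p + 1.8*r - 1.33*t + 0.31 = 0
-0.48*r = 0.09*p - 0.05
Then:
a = 0.01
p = 0.08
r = 0.09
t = 0.34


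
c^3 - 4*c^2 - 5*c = c*(c - 5)*(c + 1)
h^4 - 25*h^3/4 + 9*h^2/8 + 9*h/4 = h*(h - 6)*(h - 3/4)*(h + 1/2)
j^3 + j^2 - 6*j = j*(j - 2)*(j + 3)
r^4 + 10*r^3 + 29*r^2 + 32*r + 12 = (r + 1)^2*(r + 2)*(r + 6)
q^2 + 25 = (q - 5*I)*(q + 5*I)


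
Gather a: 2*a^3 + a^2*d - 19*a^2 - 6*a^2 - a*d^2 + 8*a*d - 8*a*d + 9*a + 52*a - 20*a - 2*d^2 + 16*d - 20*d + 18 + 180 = 2*a^3 + a^2*(d - 25) + a*(41 - d^2) - 2*d^2 - 4*d + 198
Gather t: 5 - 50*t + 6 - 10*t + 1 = 12 - 60*t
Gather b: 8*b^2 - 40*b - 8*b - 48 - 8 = 8*b^2 - 48*b - 56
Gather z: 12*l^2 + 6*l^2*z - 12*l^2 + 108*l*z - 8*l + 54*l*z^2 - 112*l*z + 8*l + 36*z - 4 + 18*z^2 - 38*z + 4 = z^2*(54*l + 18) + z*(6*l^2 - 4*l - 2)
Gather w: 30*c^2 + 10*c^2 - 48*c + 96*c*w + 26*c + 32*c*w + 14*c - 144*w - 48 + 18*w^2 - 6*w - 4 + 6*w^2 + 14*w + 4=40*c^2 - 8*c + 24*w^2 + w*(128*c - 136) - 48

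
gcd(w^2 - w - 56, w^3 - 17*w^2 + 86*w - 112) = w - 8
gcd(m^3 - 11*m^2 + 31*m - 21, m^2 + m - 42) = 1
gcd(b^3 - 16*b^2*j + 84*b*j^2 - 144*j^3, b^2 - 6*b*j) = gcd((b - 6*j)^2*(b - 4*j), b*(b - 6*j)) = b - 6*j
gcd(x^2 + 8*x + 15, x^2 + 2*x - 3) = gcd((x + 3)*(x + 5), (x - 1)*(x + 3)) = x + 3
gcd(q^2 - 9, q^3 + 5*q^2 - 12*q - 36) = q - 3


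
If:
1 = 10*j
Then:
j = 1/10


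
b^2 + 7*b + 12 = (b + 3)*(b + 4)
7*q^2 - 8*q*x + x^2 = (-7*q + x)*(-q + x)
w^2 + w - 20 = (w - 4)*(w + 5)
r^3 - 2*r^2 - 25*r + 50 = (r - 5)*(r - 2)*(r + 5)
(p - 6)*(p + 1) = p^2 - 5*p - 6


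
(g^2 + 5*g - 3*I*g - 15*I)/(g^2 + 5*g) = (g - 3*I)/g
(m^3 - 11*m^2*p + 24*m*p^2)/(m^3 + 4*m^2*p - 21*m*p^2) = (m - 8*p)/(m + 7*p)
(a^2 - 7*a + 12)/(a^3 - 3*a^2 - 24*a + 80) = (a - 3)/(a^2 + a - 20)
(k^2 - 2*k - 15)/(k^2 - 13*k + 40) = (k + 3)/(k - 8)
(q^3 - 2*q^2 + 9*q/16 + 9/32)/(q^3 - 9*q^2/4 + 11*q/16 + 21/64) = 2*(2*q - 3)/(4*q - 7)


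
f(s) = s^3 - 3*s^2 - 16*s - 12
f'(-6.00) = 128.00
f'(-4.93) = 86.49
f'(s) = 3*s^2 - 6*s - 16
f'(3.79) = 4.35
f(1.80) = -44.69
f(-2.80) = -12.67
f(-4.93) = -125.86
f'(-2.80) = 24.32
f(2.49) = -55.00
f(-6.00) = -240.00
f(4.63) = -51.14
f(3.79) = -61.29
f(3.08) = -60.52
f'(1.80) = -17.08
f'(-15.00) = 749.00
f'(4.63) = 20.53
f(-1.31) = 1.56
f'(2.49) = -12.34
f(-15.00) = -3822.00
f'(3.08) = -6.02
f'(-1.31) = -2.99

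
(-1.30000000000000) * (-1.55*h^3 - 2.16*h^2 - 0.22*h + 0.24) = 2.015*h^3 + 2.808*h^2 + 0.286*h - 0.312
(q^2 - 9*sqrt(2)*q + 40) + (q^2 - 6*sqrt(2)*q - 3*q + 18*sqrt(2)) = 2*q^2 - 15*sqrt(2)*q - 3*q + 18*sqrt(2) + 40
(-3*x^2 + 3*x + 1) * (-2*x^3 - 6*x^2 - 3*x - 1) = 6*x^5 + 12*x^4 - 11*x^3 - 12*x^2 - 6*x - 1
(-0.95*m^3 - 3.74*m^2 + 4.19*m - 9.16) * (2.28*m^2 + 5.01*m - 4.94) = -2.166*m^5 - 13.2867*m^4 - 4.4912*m^3 + 18.5827*m^2 - 66.5902*m + 45.2504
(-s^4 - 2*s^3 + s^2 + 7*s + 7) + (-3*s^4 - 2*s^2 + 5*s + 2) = -4*s^4 - 2*s^3 - s^2 + 12*s + 9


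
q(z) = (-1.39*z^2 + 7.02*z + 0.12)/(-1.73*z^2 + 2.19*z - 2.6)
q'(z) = (7.02 - 2.78*z)/(-1.73*z^2 + 2.19*z - 2.6) + (3.46*z - 2.19)*(-1.39*z^2 + 7.02*z + 0.12)/(-1.73*z^2 + 2.19*z - 2.6)^2 = (9.1005*z^2 + 7.6432*z - 18.5148)/(2.9929*z^4 - 7.5774*z^3 + 13.7921*z^2 - 11.388*z + 6.76)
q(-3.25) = 1.34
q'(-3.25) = 0.07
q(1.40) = -2.47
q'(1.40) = 1.17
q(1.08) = -2.70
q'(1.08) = 0.07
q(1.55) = -2.28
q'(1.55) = 1.34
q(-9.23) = 1.08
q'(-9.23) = 0.02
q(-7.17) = 1.13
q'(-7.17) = 0.03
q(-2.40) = 1.39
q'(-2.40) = 0.05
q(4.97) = -0.02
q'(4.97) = 0.21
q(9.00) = 0.40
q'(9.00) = 0.05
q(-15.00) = 0.98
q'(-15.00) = 0.01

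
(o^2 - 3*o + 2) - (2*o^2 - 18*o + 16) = -o^2 + 15*o - 14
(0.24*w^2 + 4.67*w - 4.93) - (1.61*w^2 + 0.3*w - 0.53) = -1.37*w^2 + 4.37*w - 4.4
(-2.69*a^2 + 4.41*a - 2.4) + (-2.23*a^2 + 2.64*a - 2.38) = -4.92*a^2 + 7.05*a - 4.78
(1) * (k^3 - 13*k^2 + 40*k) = k^3 - 13*k^2 + 40*k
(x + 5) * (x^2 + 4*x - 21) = x^3 + 9*x^2 - x - 105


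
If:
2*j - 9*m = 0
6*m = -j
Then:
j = 0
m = 0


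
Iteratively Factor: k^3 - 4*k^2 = (k)*(k^2 - 4*k) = k*(k - 4)*(k)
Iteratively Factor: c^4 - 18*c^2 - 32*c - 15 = (c + 1)*(c^3 - c^2 - 17*c - 15) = (c - 5)*(c + 1)*(c^2 + 4*c + 3) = (c - 5)*(c + 1)*(c + 3)*(c + 1)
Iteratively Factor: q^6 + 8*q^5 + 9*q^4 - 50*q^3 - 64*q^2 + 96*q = (q - 1)*(q^5 + 9*q^4 + 18*q^3 - 32*q^2 - 96*q) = (q - 1)*(q + 3)*(q^4 + 6*q^3 - 32*q) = (q - 2)*(q - 1)*(q + 3)*(q^3 + 8*q^2 + 16*q) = (q - 2)*(q - 1)*(q + 3)*(q + 4)*(q^2 + 4*q) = q*(q - 2)*(q - 1)*(q + 3)*(q + 4)*(q + 4)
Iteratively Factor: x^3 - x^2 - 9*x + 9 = (x + 3)*(x^2 - 4*x + 3) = (x - 3)*(x + 3)*(x - 1)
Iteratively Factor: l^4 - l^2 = (l)*(l^3 - l) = l^2*(l^2 - 1) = l^2*(l - 1)*(l + 1)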